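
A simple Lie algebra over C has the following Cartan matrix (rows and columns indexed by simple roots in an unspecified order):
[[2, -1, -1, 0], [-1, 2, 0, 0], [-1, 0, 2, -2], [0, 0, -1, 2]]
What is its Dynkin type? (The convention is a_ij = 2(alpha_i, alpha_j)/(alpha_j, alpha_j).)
The matrix has rank 4 with 2's on the diagonal. Reading the off-diagonal entries as Dynkin edges (a single edge where a_ij = a_ji = -1; a double or triple edge where a_ij * a_ji = 2 or 3), the diagram is a chain of 4 nodes with a double edge at one end; the terminal node there is the unique short simple root (B_4). One simple-root ordering that puts it in standard form is (alpha_2, alpha_1, alpha_3, alpha_4). So the algebra is type B_4, i.e. so(9).

B_4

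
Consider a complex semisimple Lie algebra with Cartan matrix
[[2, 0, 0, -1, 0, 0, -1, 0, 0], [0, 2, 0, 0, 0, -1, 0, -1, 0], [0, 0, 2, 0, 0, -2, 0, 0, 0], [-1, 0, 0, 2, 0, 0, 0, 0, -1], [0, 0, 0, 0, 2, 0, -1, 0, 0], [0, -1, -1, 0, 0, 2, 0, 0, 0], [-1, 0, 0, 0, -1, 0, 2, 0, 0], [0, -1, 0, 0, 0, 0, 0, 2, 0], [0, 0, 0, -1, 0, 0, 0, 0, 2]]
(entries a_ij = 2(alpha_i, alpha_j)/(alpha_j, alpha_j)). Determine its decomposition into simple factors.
type A_5 + type C_4

The diagram associated to this matrix has two connected components: the simple roots {alpha_1, alpha_4, alpha_5, alpha_7, alpha_9} form a chain of 5 nodes with single edges (A_5), and {alpha_2, alpha_3, alpha_6, alpha_8} form a chain of 4 nodes with a double edge at one end; the terminal node there is the unique long simple root (C_4). A semisimple Lie algebra decomposes uniquely as the direct sum of simple ideals, one per connected component of its Dynkin diagram, so g ≅ A_5 ⊕ C_4 (dimension 35 + 36 = 71).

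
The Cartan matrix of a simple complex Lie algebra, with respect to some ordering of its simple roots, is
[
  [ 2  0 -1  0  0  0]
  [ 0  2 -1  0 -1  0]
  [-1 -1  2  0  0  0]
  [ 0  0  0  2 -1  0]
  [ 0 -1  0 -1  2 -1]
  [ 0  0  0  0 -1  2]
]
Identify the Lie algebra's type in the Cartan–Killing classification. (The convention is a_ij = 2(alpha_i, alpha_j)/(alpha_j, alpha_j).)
The matrix has rank 6 with 2's on the diagonal. Reading the off-diagonal entries as Dynkin edges (a single edge where a_ij = a_ji = -1; a double or triple edge where a_ij * a_ji = 2 or 3), the diagram is a chain of 4 nodes with a fork of two nodes at one end (D_6). One simple-root ordering that puts it in standard form is (alpha_1, alpha_3, alpha_2, alpha_5, alpha_4, alpha_6). So the algebra is type D_6, i.e. so(12).

D_6 (so(12))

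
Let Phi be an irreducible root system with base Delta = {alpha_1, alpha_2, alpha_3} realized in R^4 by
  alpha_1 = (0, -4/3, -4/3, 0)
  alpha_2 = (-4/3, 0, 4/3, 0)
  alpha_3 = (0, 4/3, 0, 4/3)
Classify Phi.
type A_3

Compute the Cartan integers a_ij = 2(alpha_i, alpha_j)/(alpha_j, alpha_j); the resulting 3x3 Cartan matrix is
[[2, -1, -1], [-1, 2, 0], [-1, 0, 2]].
All simple roots have the same length, so the diagram is simply laced. The associated Dynkin diagram is a chain of 3 nodes with single edges (A_3), so the type is A_3 (the algebra sl(4)).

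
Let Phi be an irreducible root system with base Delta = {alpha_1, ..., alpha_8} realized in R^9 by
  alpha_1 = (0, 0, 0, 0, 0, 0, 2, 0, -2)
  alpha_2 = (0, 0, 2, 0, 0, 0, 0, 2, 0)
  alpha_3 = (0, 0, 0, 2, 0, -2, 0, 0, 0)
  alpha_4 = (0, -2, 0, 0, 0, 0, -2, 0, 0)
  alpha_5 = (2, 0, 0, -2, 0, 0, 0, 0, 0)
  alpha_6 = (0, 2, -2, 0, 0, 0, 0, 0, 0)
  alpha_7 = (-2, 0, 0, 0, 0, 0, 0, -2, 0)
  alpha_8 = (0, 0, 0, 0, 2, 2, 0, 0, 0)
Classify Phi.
Compute the Cartan integers a_ij = 2(alpha_i, alpha_j)/(alpha_j, alpha_j); the resulting 8x8 Cartan matrix is
[[2, 0, 0, -1, 0, 0, 0, 0], [0, 2, 0, 0, 0, -1, -1, 0], [0, 0, 2, 0, -1, 0, 0, -1], [-1, 0, 0, 2, 0, -1, 0, 0], [0, 0, -1, 0, 2, 0, -1, 0], [0, -1, 0, -1, 0, 2, 0, 0], [0, -1, 0, 0, -1, 0, 2, 0], [0, 0, -1, 0, 0, 0, 0, 2]].
All simple roots have the same length, so the diagram is simply laced. The associated Dynkin diagram is a chain of 8 nodes with single edges (A_8), so the type is A_8 (the algebra sl(9)).

type A_8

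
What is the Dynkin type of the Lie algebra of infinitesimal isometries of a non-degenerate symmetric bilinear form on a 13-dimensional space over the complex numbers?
This is so(13) with 13 odd, which has dimension 13(13-1)/2 = 78 and rank (13-1)/2 = 6. In the classification of classical Lie algebras, the orthogonal algebra so(2n+1) in an odd number of variables has type B_n; here n = 6, so the Dynkin diagram is a chain of 6 nodes with a double edge at one end; the terminal node there is the unique short simple root (B_6). Hence the type is B_6.

type B_6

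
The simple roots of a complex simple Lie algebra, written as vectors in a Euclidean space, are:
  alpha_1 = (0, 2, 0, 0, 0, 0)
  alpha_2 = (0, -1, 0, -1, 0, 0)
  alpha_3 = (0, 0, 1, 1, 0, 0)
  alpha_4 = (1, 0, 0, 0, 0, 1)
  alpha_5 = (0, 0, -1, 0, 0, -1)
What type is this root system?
type C_5

Compute the Cartan integers a_ij = 2(alpha_i, alpha_j)/(alpha_j, alpha_j); the resulting 5x5 Cartan matrix is
[[2, -2, 0, 0, 0], [-1, 2, -1, 0, 0], [0, -1, 2, 0, -1], [0, 0, 0, 2, -1], [0, 0, -1, -1, 2]].
The roots have two lengths (squared-length ratio 2:1); the short ones are alpha_{2,3,4,5}. The associated Dynkin diagram is a chain of 5 nodes with a double edge at one end; the terminal node there is the unique long simple root (C_5), so the type is C_5 (the algebra sp(10)).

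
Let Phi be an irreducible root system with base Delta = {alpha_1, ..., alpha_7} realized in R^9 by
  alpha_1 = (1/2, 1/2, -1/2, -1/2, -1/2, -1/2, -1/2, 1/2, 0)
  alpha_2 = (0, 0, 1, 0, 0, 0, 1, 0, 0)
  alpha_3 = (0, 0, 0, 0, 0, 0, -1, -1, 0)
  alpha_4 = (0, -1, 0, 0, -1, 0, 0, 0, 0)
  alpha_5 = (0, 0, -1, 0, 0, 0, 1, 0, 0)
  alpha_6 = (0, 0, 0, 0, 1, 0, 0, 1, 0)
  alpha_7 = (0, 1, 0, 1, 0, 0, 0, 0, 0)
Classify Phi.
E_7

Compute the Cartan integers a_ij = 2(alpha_i, alpha_j)/(alpha_j, alpha_j); the resulting 7x7 Cartan matrix is
[[2, -1, 0, 0, 0, 0, 0], [-1, 2, -1, 0, 0, 0, 0], [0, -1, 2, 0, -1, -1, 0], [0, 0, 0, 2, 0, -1, -1], [0, 0, -1, 0, 2, 0, 0], [0, 0, -1, -1, 0, 2, 0], [0, 0, 0, -1, 0, 0, 2]].
All simple roots have the same length, so the diagram is simply laced. The associated Dynkin diagram is a chain of 6 nodes with one extra node attached to the third node from one end (E_7), so the type is E_7.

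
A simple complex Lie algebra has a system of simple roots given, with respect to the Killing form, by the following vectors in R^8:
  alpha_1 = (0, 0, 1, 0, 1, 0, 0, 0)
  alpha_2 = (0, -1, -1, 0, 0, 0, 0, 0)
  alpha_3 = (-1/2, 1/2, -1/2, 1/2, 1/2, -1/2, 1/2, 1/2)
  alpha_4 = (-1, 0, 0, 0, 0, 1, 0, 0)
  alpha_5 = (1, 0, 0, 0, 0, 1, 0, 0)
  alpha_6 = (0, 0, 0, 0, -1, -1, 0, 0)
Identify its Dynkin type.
E_6

Compute the Cartan integers a_ij = 2(alpha_i, alpha_j)/(alpha_j, alpha_j); the resulting 6x6 Cartan matrix is
[[2, -1, 0, 0, 0, -1], [-1, 2, 0, 0, 0, 0], [0, 0, 2, 0, -1, 0], [0, 0, 0, 2, 0, -1], [0, 0, -1, 0, 2, -1], [-1, 0, 0, -1, -1, 2]].
All simple roots have the same length, so the diagram is simply laced. The associated Dynkin diagram is a chain of 5 nodes with one extra node attached to the third node from one end (E_6), so the type is E_6.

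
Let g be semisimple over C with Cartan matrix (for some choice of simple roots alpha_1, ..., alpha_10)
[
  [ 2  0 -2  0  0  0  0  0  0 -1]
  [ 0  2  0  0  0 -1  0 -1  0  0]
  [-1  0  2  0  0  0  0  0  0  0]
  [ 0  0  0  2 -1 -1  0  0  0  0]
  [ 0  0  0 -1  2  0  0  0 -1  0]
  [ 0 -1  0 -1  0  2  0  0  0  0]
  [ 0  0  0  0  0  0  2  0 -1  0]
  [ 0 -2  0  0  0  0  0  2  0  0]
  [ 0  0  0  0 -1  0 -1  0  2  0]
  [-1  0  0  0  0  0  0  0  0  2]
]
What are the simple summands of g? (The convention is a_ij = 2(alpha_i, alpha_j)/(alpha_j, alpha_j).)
The diagram associated to this matrix has two connected components: the simple roots {alpha_1, alpha_3, alpha_10} form a chain of 3 nodes with a double edge at one end; the terminal node there is the unique short simple root (B_3), and {alpha_2, alpha_4, alpha_5, alpha_6, alpha_7, alpha_8, alpha_9} form a chain of 7 nodes with a double edge at one end; the terminal node there is the unique long simple root (C_7). A semisimple Lie algebra decomposes uniquely as the direct sum of simple ideals, one per connected component of its Dynkin diagram, so g ≅ B_3 ⊕ C_7 (dimension 21 + 105 = 126).

B_3 + C_7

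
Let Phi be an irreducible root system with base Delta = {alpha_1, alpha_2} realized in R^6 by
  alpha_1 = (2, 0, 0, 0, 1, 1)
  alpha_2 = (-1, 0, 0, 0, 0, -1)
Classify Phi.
Compute the Cartan integers a_ij = 2(alpha_i, alpha_j)/(alpha_j, alpha_j); the resulting 2x2 Cartan matrix is
[[2, -3], [-1, 2]].
The roots have two lengths (squared-length ratio 3:1); the short ones are alpha_{2}. The associated Dynkin diagram is two nodes joined by a triple edge (G_2), so the type is G_2.

G_2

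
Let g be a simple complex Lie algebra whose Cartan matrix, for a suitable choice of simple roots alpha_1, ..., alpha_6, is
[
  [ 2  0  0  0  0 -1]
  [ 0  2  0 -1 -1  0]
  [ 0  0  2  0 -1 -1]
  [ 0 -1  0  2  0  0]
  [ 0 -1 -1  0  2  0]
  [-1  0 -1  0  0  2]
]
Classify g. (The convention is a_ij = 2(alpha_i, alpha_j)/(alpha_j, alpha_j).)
The matrix has rank 6 with 2's on the diagonal. Reading the off-diagonal entries as Dynkin edges (a single edge where a_ij = a_ji = -1; a double or triple edge where a_ij * a_ji = 2 or 3), the diagram is a chain of 6 nodes with single edges (A_6). One simple-root ordering that puts it in standard form is (alpha_1, alpha_6, alpha_3, alpha_5, alpha_2, alpha_4). So the algebra is type A_6, i.e. sl(7).

A6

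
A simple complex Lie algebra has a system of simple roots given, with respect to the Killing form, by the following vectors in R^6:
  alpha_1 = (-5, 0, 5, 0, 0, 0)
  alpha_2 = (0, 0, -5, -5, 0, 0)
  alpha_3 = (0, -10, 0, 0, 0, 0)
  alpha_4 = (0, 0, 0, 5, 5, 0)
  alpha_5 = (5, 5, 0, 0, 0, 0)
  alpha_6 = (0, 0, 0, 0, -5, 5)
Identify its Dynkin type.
type C_6

Compute the Cartan integers a_ij = 2(alpha_i, alpha_j)/(alpha_j, alpha_j); the resulting 6x6 Cartan matrix is
[[2, -1, 0, 0, -1, 0], [-1, 2, 0, -1, 0, 0], [0, 0, 2, 0, -2, 0], [0, -1, 0, 2, 0, -1], [-1, 0, -1, 0, 2, 0], [0, 0, 0, -1, 0, 2]].
The roots have two lengths (squared-length ratio 2:1); the short ones are alpha_{1,2,4,5,6}. The associated Dynkin diagram is a chain of 6 nodes with a double edge at one end; the terminal node there is the unique long simple root (C_6), so the type is C_6 (the algebra sp(12)).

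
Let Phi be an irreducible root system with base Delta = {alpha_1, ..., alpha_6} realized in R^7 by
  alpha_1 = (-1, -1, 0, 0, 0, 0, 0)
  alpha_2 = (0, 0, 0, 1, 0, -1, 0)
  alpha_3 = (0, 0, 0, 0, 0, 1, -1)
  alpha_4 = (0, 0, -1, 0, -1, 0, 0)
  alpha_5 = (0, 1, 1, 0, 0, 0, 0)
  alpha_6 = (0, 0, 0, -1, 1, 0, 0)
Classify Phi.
Compute the Cartan integers a_ij = 2(alpha_i, alpha_j)/(alpha_j, alpha_j); the resulting 6x6 Cartan matrix is
[[2, 0, 0, 0, -1, 0], [0, 2, -1, 0, 0, -1], [0, -1, 2, 0, 0, 0], [0, 0, 0, 2, -1, -1], [-1, 0, 0, -1, 2, 0], [0, -1, 0, -1, 0, 2]].
All simple roots have the same length, so the diagram is simply laced. The associated Dynkin diagram is a chain of 6 nodes with single edges (A_6), so the type is A_6 (the algebra sl(7)).

A_6 (sl(7))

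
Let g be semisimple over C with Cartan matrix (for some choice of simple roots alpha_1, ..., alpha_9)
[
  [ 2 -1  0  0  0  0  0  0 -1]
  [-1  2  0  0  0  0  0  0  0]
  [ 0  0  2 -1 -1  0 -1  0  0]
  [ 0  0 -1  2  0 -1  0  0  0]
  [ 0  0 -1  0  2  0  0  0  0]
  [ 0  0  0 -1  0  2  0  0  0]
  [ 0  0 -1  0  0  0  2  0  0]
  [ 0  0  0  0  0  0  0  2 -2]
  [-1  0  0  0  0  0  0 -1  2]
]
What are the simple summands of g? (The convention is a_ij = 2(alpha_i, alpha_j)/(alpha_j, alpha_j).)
The diagram associated to this matrix has two connected components: the simple roots {alpha_1, alpha_2, alpha_8, alpha_9} form a chain of 4 nodes with a double edge at one end; the terminal node there is the unique long simple root (C_4), and {alpha_3, alpha_4, alpha_5, alpha_6, alpha_7} form a chain of 3 nodes with a fork of two nodes at one end (D_5). A semisimple Lie algebra decomposes uniquely as the direct sum of simple ideals, one per connected component of its Dynkin diagram, so g ≅ C_4 ⊕ D_5 (dimension 36 + 45 = 81).

C_4 (sp(8)) ⊕ D_5 (so(10))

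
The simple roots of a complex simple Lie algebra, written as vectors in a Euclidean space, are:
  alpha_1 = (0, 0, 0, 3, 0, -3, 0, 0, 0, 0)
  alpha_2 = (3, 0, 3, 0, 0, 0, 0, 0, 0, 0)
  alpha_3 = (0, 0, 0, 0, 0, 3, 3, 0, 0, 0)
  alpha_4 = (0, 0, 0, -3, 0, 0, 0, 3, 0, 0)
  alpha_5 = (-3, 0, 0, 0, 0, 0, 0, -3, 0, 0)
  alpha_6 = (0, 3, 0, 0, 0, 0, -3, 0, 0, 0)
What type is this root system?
type A_6

Compute the Cartan integers a_ij = 2(alpha_i, alpha_j)/(alpha_j, alpha_j); the resulting 6x6 Cartan matrix is
[[2, 0, -1, -1, 0, 0], [0, 2, 0, 0, -1, 0], [-1, 0, 2, 0, 0, -1], [-1, 0, 0, 2, -1, 0], [0, -1, 0, -1, 2, 0], [0, 0, -1, 0, 0, 2]].
All simple roots have the same length, so the diagram is simply laced. The associated Dynkin diagram is a chain of 6 nodes with single edges (A_6), so the type is A_6 (the algebra sl(7)).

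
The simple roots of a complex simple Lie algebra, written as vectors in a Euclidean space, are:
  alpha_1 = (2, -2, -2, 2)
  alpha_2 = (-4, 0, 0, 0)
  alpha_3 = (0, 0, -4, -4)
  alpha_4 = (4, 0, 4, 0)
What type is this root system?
F_4

Compute the Cartan integers a_ij = 2(alpha_i, alpha_j)/(alpha_j, alpha_j); the resulting 4x4 Cartan matrix is
[[2, -1, 0, 0], [-1, 2, 0, -1], [0, 0, 2, -1], [0, -2, -1, 2]].
The roots have two lengths (squared-length ratio 2:1); the short ones are alpha_{1,2}. The associated Dynkin diagram is a chain of 4 nodes with a double edge between the middle two (F_4), so the type is F_4.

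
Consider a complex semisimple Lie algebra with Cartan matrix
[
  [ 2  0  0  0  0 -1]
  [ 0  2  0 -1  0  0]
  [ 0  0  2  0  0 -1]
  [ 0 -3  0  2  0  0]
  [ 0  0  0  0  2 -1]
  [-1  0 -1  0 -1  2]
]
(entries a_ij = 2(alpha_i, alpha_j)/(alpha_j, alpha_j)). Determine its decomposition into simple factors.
The diagram associated to this matrix has two connected components: the simple roots {alpha_1, alpha_3, alpha_5, alpha_6} form a chain of 2 nodes with a fork of two nodes at one end (D_4), and {alpha_2, alpha_4} form two nodes joined by a triple edge (G_2). A semisimple Lie algebra decomposes uniquely as the direct sum of simple ideals, one per connected component of its Dynkin diagram, so g ≅ D_4 ⊕ G_2 (dimension 28 + 14 = 42).

type D_4 + type G_2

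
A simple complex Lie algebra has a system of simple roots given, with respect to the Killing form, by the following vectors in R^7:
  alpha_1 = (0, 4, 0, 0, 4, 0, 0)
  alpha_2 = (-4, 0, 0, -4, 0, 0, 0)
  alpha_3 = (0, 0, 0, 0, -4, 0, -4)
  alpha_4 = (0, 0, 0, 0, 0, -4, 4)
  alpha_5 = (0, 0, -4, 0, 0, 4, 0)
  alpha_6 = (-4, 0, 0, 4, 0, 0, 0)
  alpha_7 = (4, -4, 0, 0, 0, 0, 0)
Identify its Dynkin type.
Compute the Cartan integers a_ij = 2(alpha_i, alpha_j)/(alpha_j, alpha_j); the resulting 7x7 Cartan matrix is
[[2, 0, -1, 0, 0, 0, -1], [0, 2, 0, 0, 0, 0, -1], [-1, 0, 2, -1, 0, 0, 0], [0, 0, -1, 2, -1, 0, 0], [0, 0, 0, -1, 2, 0, 0], [0, 0, 0, 0, 0, 2, -1], [-1, -1, 0, 0, 0, -1, 2]].
All simple roots have the same length, so the diagram is simply laced. The associated Dynkin diagram is a chain of 5 nodes with a fork of two nodes at one end (D_7), so the type is D_7 (the algebra so(14)).

D_7 (so(14))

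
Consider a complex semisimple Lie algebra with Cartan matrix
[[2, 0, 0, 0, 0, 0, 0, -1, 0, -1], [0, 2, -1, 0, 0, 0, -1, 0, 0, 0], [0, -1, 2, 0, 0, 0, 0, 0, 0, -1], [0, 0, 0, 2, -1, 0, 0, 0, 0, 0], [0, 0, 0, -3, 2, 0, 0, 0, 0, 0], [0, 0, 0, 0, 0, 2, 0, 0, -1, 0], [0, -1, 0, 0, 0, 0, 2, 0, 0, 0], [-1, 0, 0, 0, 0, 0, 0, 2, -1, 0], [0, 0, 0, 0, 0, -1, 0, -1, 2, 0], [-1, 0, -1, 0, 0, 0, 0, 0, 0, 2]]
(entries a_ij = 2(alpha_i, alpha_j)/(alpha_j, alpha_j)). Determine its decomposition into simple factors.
The diagram associated to this matrix has two connected components: the simple roots {alpha_1, alpha_2, alpha_3, alpha_6, alpha_7, alpha_8, alpha_9, alpha_10} form a chain of 8 nodes with single edges (A_8), and {alpha_4, alpha_5} form two nodes joined by a triple edge (G_2). A semisimple Lie algebra decomposes uniquely as the direct sum of simple ideals, one per connected component of its Dynkin diagram, so g ≅ A_8 ⊕ G_2 (dimension 80 + 14 = 94).

A_8 + G_2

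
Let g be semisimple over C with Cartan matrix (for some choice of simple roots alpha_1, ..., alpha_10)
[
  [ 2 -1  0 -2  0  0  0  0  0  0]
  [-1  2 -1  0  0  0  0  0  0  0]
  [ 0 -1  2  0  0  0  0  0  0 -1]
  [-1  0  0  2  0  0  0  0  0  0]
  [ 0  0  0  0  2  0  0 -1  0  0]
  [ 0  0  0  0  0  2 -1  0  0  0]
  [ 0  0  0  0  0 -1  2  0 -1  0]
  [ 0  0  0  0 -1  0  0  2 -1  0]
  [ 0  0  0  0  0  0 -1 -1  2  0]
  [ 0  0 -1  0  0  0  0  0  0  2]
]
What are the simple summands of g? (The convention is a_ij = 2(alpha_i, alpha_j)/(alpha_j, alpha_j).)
A5 + B5

The diagram associated to this matrix has two connected components: the simple roots {alpha_5, alpha_6, alpha_7, alpha_8, alpha_9} form a chain of 5 nodes with single edges (A_5), and {alpha_1, alpha_2, alpha_3, alpha_4, alpha_10} form a chain of 5 nodes with a double edge at one end; the terminal node there is the unique short simple root (B_5). A semisimple Lie algebra decomposes uniquely as the direct sum of simple ideals, one per connected component of its Dynkin diagram, so g ≅ A_5 ⊕ B_5 (dimension 35 + 55 = 90).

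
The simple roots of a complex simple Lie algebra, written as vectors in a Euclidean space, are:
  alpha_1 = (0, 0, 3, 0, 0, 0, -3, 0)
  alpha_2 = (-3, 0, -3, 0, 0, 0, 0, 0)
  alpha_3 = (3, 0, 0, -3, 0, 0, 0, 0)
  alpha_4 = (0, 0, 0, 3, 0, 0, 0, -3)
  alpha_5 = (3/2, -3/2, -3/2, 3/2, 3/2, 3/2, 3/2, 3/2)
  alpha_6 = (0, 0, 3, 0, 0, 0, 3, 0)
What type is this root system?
E6

Compute the Cartan integers a_ij = 2(alpha_i, alpha_j)/(alpha_j, alpha_j); the resulting 6x6 Cartan matrix is
[[2, -1, 0, 0, -1, 0], [-1, 2, -1, 0, 0, -1], [0, -1, 2, -1, 0, 0], [0, 0, -1, 2, 0, 0], [-1, 0, 0, 0, 2, 0], [0, -1, 0, 0, 0, 2]].
All simple roots have the same length, so the diagram is simply laced. The associated Dynkin diagram is a chain of 5 nodes with one extra node attached to the third node from one end (E_6), so the type is E_6.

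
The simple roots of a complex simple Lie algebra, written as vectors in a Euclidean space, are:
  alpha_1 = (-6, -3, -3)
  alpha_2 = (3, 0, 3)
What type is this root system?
Compute the Cartan integers a_ij = 2(alpha_i, alpha_j)/(alpha_j, alpha_j); the resulting 2x2 Cartan matrix is
[[2, -3], [-1, 2]].
The roots have two lengths (squared-length ratio 3:1); the short ones are alpha_{2}. The associated Dynkin diagram is two nodes joined by a triple edge (G_2), so the type is G_2.

G_2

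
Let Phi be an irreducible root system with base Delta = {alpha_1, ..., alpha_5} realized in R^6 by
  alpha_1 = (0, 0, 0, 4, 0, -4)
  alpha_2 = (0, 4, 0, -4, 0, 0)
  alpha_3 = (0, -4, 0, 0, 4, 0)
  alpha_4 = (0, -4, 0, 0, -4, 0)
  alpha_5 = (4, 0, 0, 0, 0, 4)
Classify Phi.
D5

Compute the Cartan integers a_ij = 2(alpha_i, alpha_j)/(alpha_j, alpha_j); the resulting 5x5 Cartan matrix is
[[2, -1, 0, 0, -1], [-1, 2, -1, -1, 0], [0, -1, 2, 0, 0], [0, -1, 0, 2, 0], [-1, 0, 0, 0, 2]].
All simple roots have the same length, so the diagram is simply laced. The associated Dynkin diagram is a chain of 3 nodes with a fork of two nodes at one end (D_5), so the type is D_5 (the algebra so(10)).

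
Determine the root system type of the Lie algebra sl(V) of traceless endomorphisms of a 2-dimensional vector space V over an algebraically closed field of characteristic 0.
A1

This is sl(2), which has dimension 2^2 - 1 = 3 and rank 2 - 1 = 1 (a Cartan subalgebra is the diagonal traceless matrices). In the classification of classical Lie algebras, the special linear algebra sl(n+1) has type A_n; here n = 1, so the Dynkin diagram is a chain of 1 nodes with single edges (A_1). Hence the type is A_1.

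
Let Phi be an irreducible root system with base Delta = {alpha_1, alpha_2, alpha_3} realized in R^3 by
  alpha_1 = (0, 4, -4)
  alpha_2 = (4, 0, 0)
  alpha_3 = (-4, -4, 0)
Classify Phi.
Compute the Cartan integers a_ij = 2(alpha_i, alpha_j)/(alpha_j, alpha_j); the resulting 3x3 Cartan matrix is
[[2, 0, -1], [0, 2, -1], [-1, -2, 2]].
The roots have two lengths (squared-length ratio 2:1); the short ones are alpha_{2}. The associated Dynkin diagram is a chain of 3 nodes with a double edge at one end; the terminal node there is the unique short simple root (B_3), so the type is B_3 (the algebra so(7)).

type B_3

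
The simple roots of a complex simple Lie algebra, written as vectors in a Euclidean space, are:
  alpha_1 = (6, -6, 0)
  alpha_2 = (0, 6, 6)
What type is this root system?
Compute the Cartan integers a_ij = 2(alpha_i, alpha_j)/(alpha_j, alpha_j); the resulting 2x2 Cartan matrix is
[[2, -1], [-1, 2]].
All simple roots have the same length, so the diagram is simply laced. The associated Dynkin diagram is a chain of 2 nodes with single edges (A_2), so the type is A_2 (the algebra sl(3)).

A_2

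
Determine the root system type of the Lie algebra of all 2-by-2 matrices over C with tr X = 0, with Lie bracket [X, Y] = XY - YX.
type A_1

This is sl(2), which has dimension 2^2 - 1 = 3 and rank 2 - 1 = 1 (a Cartan subalgebra is the diagonal traceless matrices). In the classification of classical Lie algebras, the special linear algebra sl(n+1) has type A_n; here n = 1, so the Dynkin diagram is a chain of 1 nodes with single edges (A_1). Hence the type is A_1.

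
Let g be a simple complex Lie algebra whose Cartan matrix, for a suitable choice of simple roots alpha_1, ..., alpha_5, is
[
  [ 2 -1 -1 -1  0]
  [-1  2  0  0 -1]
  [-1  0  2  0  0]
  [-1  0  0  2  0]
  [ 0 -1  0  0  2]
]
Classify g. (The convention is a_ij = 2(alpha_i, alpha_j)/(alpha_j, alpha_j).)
The matrix has rank 5 with 2's on the diagonal. Reading the off-diagonal entries as Dynkin edges (a single edge where a_ij = a_ji = -1; a double or triple edge where a_ij * a_ji = 2 or 3), the diagram is a chain of 3 nodes with a fork of two nodes at one end (D_5). One simple-root ordering that puts it in standard form is (alpha_5, alpha_2, alpha_1, alpha_4, alpha_3). So the algebra is type D_5, i.e. so(10).

D_5 (so(10))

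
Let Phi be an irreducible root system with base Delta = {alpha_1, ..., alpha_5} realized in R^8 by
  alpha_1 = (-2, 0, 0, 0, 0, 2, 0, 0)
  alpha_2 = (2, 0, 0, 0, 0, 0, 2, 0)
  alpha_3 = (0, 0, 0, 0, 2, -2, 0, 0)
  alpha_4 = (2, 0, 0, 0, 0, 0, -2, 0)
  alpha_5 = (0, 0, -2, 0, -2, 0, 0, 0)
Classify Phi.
type D_5

Compute the Cartan integers a_ij = 2(alpha_i, alpha_j)/(alpha_j, alpha_j); the resulting 5x5 Cartan matrix is
[[2, -1, -1, -1, 0], [-1, 2, 0, 0, 0], [-1, 0, 2, 0, -1], [-1, 0, 0, 2, 0], [0, 0, -1, 0, 2]].
All simple roots have the same length, so the diagram is simply laced. The associated Dynkin diagram is a chain of 3 nodes with a fork of two nodes at one end (D_5), so the type is D_5 (the algebra so(10)).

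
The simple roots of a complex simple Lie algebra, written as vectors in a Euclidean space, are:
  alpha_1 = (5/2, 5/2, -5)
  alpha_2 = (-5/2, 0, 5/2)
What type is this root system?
Compute the Cartan integers a_ij = 2(alpha_i, alpha_j)/(alpha_j, alpha_j); the resulting 2x2 Cartan matrix is
[[2, -3], [-1, 2]].
The roots have two lengths (squared-length ratio 3:1); the short ones are alpha_{2}. The associated Dynkin diagram is two nodes joined by a triple edge (G_2), so the type is G_2.

G_2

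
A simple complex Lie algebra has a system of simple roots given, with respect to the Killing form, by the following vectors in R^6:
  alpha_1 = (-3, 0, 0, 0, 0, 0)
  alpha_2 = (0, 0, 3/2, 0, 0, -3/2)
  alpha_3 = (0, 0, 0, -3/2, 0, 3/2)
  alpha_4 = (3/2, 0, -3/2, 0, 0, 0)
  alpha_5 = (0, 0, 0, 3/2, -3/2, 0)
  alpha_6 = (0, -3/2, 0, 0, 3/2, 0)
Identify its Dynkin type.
Compute the Cartan integers a_ij = 2(alpha_i, alpha_j)/(alpha_j, alpha_j); the resulting 6x6 Cartan matrix is
[[2, 0, 0, -2, 0, 0], [0, 2, -1, -1, 0, 0], [0, -1, 2, 0, -1, 0], [-1, -1, 0, 2, 0, 0], [0, 0, -1, 0, 2, -1], [0, 0, 0, 0, -1, 2]].
The roots have two lengths (squared-length ratio 2:1); the short ones are alpha_{2,3,4,5,6}. The associated Dynkin diagram is a chain of 6 nodes with a double edge at one end; the terminal node there is the unique long simple root (C_6), so the type is C_6 (the algebra sp(12)).

C_6 (sp(12))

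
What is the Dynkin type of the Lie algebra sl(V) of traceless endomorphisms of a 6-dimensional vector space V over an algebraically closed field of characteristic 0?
This is sl(6), which has dimension 6^2 - 1 = 35 and rank 6 - 1 = 5 (a Cartan subalgebra is the diagonal traceless matrices). In the classification of classical Lie algebras, the special linear algebra sl(n+1) has type A_n; here n = 5, so the Dynkin diagram is a chain of 5 nodes with single edges (A_5). Hence the type is A_5.

A5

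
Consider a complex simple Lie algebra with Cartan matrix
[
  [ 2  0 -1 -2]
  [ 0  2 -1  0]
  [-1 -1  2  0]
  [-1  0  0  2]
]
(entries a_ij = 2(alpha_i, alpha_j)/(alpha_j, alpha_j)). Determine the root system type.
B4

The matrix has rank 4 with 2's on the diagonal. Reading the off-diagonal entries as Dynkin edges (a single edge where a_ij = a_ji = -1; a double or triple edge where a_ij * a_ji = 2 or 3), the diagram is a chain of 4 nodes with a double edge at one end; the terminal node there is the unique short simple root (B_4). One simple-root ordering that puts it in standard form is (alpha_2, alpha_3, alpha_1, alpha_4). So the algebra is type B_4, i.e. so(9).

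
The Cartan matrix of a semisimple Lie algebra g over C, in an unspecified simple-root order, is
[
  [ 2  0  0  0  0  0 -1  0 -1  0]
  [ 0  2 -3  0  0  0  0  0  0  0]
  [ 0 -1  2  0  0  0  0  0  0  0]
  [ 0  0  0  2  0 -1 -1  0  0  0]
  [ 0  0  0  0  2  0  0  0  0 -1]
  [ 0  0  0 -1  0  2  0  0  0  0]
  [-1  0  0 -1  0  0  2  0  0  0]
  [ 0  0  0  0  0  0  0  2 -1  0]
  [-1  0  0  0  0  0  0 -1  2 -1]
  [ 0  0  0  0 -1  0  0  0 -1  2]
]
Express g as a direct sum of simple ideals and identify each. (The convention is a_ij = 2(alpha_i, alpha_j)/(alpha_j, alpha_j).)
The diagram associated to this matrix has two connected components: the simple roots {alpha_1, alpha_4, alpha_5, alpha_6, alpha_7, alpha_8, alpha_9, alpha_10} form a chain of 7 nodes with one extra node attached to the third node from one end (E_8), and {alpha_2, alpha_3} form two nodes joined by a triple edge (G_2). A semisimple Lie algebra decomposes uniquely as the direct sum of simple ideals, one per connected component of its Dynkin diagram, so g ≅ E_8 ⊕ G_2 (dimension 248 + 14 = 262).

E_8 + G_2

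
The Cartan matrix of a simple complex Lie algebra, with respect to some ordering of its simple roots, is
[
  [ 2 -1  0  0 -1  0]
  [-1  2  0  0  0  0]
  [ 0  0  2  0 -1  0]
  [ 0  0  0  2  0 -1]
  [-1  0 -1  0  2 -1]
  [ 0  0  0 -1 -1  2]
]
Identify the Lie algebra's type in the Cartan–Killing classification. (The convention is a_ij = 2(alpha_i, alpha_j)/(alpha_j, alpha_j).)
The matrix has rank 6 with 2's on the diagonal. Reading the off-diagonal entries as Dynkin edges (a single edge where a_ij = a_ji = -1; a double or triple edge where a_ij * a_ji = 2 or 3), the diagram is a chain of 5 nodes with one extra node attached to the third node from one end (E_6). One simple-root ordering that puts it in standard form is (alpha_4, alpha_3, alpha_6, alpha_5, alpha_1, alpha_2). So the algebra is type E_6.

type E_6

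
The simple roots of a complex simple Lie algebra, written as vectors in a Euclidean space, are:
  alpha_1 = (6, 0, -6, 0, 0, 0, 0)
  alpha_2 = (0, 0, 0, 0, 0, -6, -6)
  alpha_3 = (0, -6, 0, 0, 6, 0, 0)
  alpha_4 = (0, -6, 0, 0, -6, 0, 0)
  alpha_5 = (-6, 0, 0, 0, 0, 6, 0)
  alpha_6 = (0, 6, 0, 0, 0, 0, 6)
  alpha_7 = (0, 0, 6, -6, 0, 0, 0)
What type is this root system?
Compute the Cartan integers a_ij = 2(alpha_i, alpha_j)/(alpha_j, alpha_j); the resulting 7x7 Cartan matrix is
[[2, 0, 0, 0, -1, 0, -1], [0, 2, 0, 0, -1, -1, 0], [0, 0, 2, 0, 0, -1, 0], [0, 0, 0, 2, 0, -1, 0], [-1, -1, 0, 0, 2, 0, 0], [0, -1, -1, -1, 0, 2, 0], [-1, 0, 0, 0, 0, 0, 2]].
All simple roots have the same length, so the diagram is simply laced. The associated Dynkin diagram is a chain of 5 nodes with a fork of two nodes at one end (D_7), so the type is D_7 (the algebra so(14)).

D7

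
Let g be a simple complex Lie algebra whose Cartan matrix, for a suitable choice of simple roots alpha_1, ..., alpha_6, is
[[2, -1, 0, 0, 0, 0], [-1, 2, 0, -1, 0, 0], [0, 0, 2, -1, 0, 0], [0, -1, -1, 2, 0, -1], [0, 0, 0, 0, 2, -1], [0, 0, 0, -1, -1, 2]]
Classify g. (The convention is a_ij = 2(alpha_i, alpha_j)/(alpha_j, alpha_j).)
The matrix has rank 6 with 2's on the diagonal. Reading the off-diagonal entries as Dynkin edges (a single edge where a_ij = a_ji = -1; a double or triple edge where a_ij * a_ji = 2 or 3), the diagram is a chain of 5 nodes with one extra node attached to the third node from one end (E_6). One simple-root ordering that puts it in standard form is (alpha_1, alpha_3, alpha_2, alpha_4, alpha_6, alpha_5). So the algebra is type E_6.

E_6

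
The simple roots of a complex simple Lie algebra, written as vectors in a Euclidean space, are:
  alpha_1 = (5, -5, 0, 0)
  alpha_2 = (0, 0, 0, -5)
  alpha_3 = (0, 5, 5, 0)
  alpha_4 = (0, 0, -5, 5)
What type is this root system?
Compute the Cartan integers a_ij = 2(alpha_i, alpha_j)/(alpha_j, alpha_j); the resulting 4x4 Cartan matrix is
[[2, 0, -1, 0], [0, 2, 0, -1], [-1, 0, 2, -1], [0, -2, -1, 2]].
The roots have two lengths (squared-length ratio 2:1); the short ones are alpha_{2}. The associated Dynkin diagram is a chain of 4 nodes with a double edge at one end; the terminal node there is the unique short simple root (B_4), so the type is B_4 (the algebra so(9)).

B4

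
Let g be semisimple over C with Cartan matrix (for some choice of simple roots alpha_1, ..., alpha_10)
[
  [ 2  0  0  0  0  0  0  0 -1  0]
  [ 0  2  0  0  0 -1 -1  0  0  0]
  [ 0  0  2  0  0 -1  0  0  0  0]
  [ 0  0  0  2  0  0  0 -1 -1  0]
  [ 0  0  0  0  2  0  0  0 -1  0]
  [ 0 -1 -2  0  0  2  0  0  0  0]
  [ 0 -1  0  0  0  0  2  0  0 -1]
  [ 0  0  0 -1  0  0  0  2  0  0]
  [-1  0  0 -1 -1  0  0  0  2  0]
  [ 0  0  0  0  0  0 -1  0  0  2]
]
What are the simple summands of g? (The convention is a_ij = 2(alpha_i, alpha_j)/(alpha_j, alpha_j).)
The diagram associated to this matrix has two connected components: the simple roots {alpha_2, alpha_3, alpha_6, alpha_7, alpha_10} form a chain of 5 nodes with a double edge at one end; the terminal node there is the unique short simple root (B_5), and {alpha_1, alpha_4, alpha_5, alpha_8, alpha_9} form a chain of 3 nodes with a fork of two nodes at one end (D_5). A semisimple Lie algebra decomposes uniquely as the direct sum of simple ideals, one per connected component of its Dynkin diagram, so g ≅ B_5 ⊕ D_5 (dimension 55 + 45 = 100).

B_5 ⊕ D_5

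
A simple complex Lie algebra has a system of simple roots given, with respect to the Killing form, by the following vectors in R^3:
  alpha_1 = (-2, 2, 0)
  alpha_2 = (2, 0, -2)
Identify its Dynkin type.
Compute the Cartan integers a_ij = 2(alpha_i, alpha_j)/(alpha_j, alpha_j); the resulting 2x2 Cartan matrix is
[[2, -1], [-1, 2]].
All simple roots have the same length, so the diagram is simply laced. The associated Dynkin diagram is a chain of 2 nodes with single edges (A_2), so the type is A_2 (the algebra sl(3)).

A2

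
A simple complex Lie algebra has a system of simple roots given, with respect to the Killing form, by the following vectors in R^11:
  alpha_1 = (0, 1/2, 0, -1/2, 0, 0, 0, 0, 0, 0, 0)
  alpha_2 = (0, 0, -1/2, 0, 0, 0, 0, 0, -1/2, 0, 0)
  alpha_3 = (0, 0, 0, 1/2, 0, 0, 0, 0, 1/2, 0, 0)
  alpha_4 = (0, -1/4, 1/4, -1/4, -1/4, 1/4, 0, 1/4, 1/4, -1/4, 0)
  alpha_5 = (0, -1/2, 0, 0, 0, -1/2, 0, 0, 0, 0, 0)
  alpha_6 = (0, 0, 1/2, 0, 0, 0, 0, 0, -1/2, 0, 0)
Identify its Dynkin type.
Compute the Cartan integers a_ij = 2(alpha_i, alpha_j)/(alpha_j, alpha_j); the resulting 6x6 Cartan matrix is
[[2, 0, -1, 0, -1, 0], [0, 2, -1, -1, 0, 0], [-1, -1, 2, 0, 0, -1], [0, -1, 0, 2, 0, 0], [-1, 0, 0, 0, 2, 0], [0, 0, -1, 0, 0, 2]].
All simple roots have the same length, so the diagram is simply laced. The associated Dynkin diagram is a chain of 5 nodes with one extra node attached to the third node from one end (E_6), so the type is E_6.

E6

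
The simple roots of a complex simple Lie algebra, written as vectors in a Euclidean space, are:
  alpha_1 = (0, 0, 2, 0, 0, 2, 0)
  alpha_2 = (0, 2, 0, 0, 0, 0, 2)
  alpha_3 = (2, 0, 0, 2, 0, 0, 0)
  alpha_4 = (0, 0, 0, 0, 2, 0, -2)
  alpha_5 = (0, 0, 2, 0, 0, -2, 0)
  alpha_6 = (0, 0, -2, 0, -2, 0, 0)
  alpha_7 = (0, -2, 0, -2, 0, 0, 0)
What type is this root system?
Compute the Cartan integers a_ij = 2(alpha_i, alpha_j)/(alpha_j, alpha_j); the resulting 7x7 Cartan matrix is
[[2, 0, 0, 0, 0, -1, 0], [0, 2, 0, -1, 0, 0, -1], [0, 0, 2, 0, 0, 0, -1], [0, -1, 0, 2, 0, -1, 0], [0, 0, 0, 0, 2, -1, 0], [-1, 0, 0, -1, -1, 2, 0], [0, -1, -1, 0, 0, 0, 2]].
All simple roots have the same length, so the diagram is simply laced. The associated Dynkin diagram is a chain of 5 nodes with a fork of two nodes at one end (D_7), so the type is D_7 (the algebra so(14)).

D_7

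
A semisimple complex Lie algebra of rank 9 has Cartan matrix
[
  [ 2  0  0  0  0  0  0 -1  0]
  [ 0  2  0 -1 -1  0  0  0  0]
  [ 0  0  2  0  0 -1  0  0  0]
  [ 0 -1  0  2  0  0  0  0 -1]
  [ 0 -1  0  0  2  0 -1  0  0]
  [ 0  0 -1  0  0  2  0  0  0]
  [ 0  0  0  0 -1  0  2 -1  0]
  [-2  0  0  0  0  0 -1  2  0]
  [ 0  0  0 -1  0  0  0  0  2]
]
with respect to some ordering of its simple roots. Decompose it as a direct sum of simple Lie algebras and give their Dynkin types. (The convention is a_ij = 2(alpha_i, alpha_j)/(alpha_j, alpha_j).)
A2 ⊕ B7

The diagram associated to this matrix has two connected components: the simple roots {alpha_3, alpha_6} form a chain of 2 nodes with single edges (A_2), and {alpha_1, alpha_2, alpha_4, alpha_5, alpha_7, alpha_8, alpha_9} form a chain of 7 nodes with a double edge at one end; the terminal node there is the unique short simple root (B_7). A semisimple Lie algebra decomposes uniquely as the direct sum of simple ideals, one per connected component of its Dynkin diagram, so g ≅ A_2 ⊕ B_7 (dimension 8 + 105 = 113).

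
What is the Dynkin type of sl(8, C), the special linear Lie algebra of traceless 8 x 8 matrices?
This is sl(8), which has dimension 8^2 - 1 = 63 and rank 8 - 1 = 7 (a Cartan subalgebra is the diagonal traceless matrices). In the classification of classical Lie algebras, the special linear algebra sl(n+1) has type A_n; here n = 7, so the Dynkin diagram is a chain of 7 nodes with single edges (A_7). Hence the type is A_7.

A7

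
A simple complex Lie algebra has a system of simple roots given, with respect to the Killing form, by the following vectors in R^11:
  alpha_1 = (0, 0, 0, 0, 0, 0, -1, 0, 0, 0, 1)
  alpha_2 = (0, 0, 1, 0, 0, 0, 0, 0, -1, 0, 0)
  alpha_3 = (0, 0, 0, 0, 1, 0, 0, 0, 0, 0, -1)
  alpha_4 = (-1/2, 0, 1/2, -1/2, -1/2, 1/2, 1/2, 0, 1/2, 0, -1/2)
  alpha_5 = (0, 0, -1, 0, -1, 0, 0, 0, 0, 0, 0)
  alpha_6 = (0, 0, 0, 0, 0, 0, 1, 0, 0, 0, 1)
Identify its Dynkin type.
E_6

Compute the Cartan integers a_ij = 2(alpha_i, alpha_j)/(alpha_j, alpha_j); the resulting 6x6 Cartan matrix is
[[2, 0, -1, -1, 0, 0], [0, 2, 0, 0, -1, 0], [-1, 0, 2, 0, -1, -1], [-1, 0, 0, 2, 0, 0], [0, -1, -1, 0, 2, 0], [0, 0, -1, 0, 0, 2]].
All simple roots have the same length, so the diagram is simply laced. The associated Dynkin diagram is a chain of 5 nodes with one extra node attached to the third node from one end (E_6), so the type is E_6.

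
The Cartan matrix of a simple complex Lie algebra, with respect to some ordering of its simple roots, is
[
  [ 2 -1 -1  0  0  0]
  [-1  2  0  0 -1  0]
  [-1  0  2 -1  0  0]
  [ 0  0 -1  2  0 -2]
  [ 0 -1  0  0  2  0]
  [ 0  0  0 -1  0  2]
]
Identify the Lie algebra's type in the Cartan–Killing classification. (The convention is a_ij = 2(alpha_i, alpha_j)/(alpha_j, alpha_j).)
B_6 (so(13))

The matrix has rank 6 with 2's on the diagonal. Reading the off-diagonal entries as Dynkin edges (a single edge where a_ij = a_ji = -1; a double or triple edge where a_ij * a_ji = 2 or 3), the diagram is a chain of 6 nodes with a double edge at one end; the terminal node there is the unique short simple root (B_6). One simple-root ordering that puts it in standard form is (alpha_5, alpha_2, alpha_1, alpha_3, alpha_4, alpha_6). So the algebra is type B_6, i.e. so(13).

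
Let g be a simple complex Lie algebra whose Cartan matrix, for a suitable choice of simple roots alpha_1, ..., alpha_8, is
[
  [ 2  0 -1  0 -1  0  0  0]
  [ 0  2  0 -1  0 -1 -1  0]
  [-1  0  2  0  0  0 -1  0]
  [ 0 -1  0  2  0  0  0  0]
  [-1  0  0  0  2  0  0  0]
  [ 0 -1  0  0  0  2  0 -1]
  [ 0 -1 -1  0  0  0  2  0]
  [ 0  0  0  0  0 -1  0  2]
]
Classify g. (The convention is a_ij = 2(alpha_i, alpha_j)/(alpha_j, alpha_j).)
E8

The matrix has rank 8 with 2's on the diagonal. Reading the off-diagonal entries as Dynkin edges (a single edge where a_ij = a_ji = -1; a double or triple edge where a_ij * a_ji = 2 or 3), the diagram is a chain of 7 nodes with one extra node attached to the third node from one end (E_8). One simple-root ordering that puts it in standard form is (alpha_8, alpha_4, alpha_6, alpha_2, alpha_7, alpha_3, alpha_1, alpha_5). So the algebra is type E_8.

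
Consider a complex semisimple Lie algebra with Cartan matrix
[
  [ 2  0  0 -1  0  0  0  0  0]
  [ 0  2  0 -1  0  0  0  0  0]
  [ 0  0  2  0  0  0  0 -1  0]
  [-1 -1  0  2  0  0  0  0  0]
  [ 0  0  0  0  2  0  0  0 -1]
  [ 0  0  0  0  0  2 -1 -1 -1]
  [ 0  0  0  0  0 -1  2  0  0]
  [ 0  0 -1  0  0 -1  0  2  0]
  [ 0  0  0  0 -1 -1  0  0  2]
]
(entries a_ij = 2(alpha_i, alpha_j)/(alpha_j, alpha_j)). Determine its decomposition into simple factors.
type A_3 + type E_6

The diagram associated to this matrix has two connected components: the simple roots {alpha_1, alpha_2, alpha_4} form a chain of 3 nodes with single edges (A_3), and {alpha_3, alpha_5, alpha_6, alpha_7, alpha_8, alpha_9} form a chain of 5 nodes with one extra node attached to the third node from one end (E_6). A semisimple Lie algebra decomposes uniquely as the direct sum of simple ideals, one per connected component of its Dynkin diagram, so g ≅ A_3 ⊕ E_6 (dimension 15 + 78 = 93).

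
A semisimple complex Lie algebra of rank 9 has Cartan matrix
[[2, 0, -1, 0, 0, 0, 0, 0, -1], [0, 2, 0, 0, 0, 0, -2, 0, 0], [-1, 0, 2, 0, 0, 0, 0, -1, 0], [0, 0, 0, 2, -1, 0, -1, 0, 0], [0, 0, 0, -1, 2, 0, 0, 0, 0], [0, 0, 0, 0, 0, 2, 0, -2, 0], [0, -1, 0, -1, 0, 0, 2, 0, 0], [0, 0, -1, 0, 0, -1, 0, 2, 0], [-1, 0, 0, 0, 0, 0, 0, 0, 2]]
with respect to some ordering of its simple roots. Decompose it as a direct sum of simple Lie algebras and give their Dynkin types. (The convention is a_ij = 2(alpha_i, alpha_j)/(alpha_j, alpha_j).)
The diagram associated to this matrix has two connected components: the simple roots {alpha_2, alpha_4, alpha_5, alpha_7} form a chain of 4 nodes with a double edge at one end; the terminal node there is the unique long simple root (C_4), and {alpha_1, alpha_3, alpha_6, alpha_8, alpha_9} form a chain of 5 nodes with a double edge at one end; the terminal node there is the unique long simple root (C_5). A semisimple Lie algebra decomposes uniquely as the direct sum of simple ideals, one per connected component of its Dynkin diagram, so g ≅ C_4 ⊕ C_5 (dimension 36 + 55 = 91).

C_4 ⊕ C_5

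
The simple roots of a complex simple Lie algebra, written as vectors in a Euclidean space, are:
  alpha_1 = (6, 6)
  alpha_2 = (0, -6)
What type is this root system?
B_2 (so(5))

Compute the Cartan integers a_ij = 2(alpha_i, alpha_j)/(alpha_j, alpha_j); the resulting 2x2 Cartan matrix is
[[2, -2], [-1, 2]].
The roots have two lengths (squared-length ratio 2:1); the short ones are alpha_{2}. The associated Dynkin diagram is a chain of 2 nodes with a double edge at one end; the terminal node there is the unique short simple root (B_2), so the type is B_2 (the algebra so(5)).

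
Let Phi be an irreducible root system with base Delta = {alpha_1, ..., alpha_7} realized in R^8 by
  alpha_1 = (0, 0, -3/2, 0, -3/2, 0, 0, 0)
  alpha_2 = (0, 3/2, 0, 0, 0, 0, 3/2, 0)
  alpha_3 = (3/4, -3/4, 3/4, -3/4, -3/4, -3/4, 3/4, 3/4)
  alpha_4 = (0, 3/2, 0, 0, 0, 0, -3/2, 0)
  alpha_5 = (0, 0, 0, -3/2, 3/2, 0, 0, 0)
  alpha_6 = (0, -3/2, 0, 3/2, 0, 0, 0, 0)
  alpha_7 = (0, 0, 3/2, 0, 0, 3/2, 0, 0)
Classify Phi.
Compute the Cartan integers a_ij = 2(alpha_i, alpha_j)/(alpha_j, alpha_j); the resulting 7x7 Cartan matrix is
[[2, 0, 0, 0, -1, 0, -1], [0, 2, 0, 0, 0, -1, 0], [0, 0, 2, -1, 0, 0, 0], [0, 0, -1, 2, 0, -1, 0], [-1, 0, 0, 0, 2, -1, 0], [0, -1, 0, -1, -1, 2, 0], [-1, 0, 0, 0, 0, 0, 2]].
All simple roots have the same length, so the diagram is simply laced. The associated Dynkin diagram is a chain of 6 nodes with one extra node attached to the third node from one end (E_7), so the type is E_7.

type E_7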